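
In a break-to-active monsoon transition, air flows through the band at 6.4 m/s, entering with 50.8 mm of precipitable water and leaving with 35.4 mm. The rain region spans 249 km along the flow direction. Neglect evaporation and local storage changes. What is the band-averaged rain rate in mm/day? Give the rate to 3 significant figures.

Column moisture flux per unit crosswind length is F = V × PW.
Inflow: F_in = 6.4 × 50.8 = 325.12 mm·m/s
Outflow: F_out = 6.4 × 35.4 = 226.56 mm·m/s
Steady-state rate R = (F_in − F_out)/L = (325.12 − 226.56) / 249000 m = 3.958e-04 mm/s.
R = 3.958e-04 × 3600 × 24 = 34.2 mm/day.

R ≈ 34.2 mm/day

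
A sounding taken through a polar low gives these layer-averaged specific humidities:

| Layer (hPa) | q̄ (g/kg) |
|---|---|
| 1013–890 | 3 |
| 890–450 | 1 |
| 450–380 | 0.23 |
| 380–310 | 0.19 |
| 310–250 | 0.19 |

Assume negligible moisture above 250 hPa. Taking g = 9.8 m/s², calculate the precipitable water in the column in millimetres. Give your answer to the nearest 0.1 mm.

Precipitable water is the column-integrated vapour mass per unit area: PW = (1/g) Σ q̄ Δp, with q in kg/kg and Δp in Pa (1 kg/m² of water = 1 mm).
Layer 1013–890 hPa: Δp = 123 hPa = 12300 Pa, q̄ = 0.003 kg/kg → 0.003 × 12300 / 9.8 = 3.77 mm
Layer 890–450 hPa: Δp = 440 hPa = 44000 Pa, q̄ = 0.001 kg/kg → 0.001 × 44000 / 9.8 = 4.49 mm
Layer 450–380 hPa: Δp = 70 hPa = 7000 Pa, q̄ = 0.00023 kg/kg → 0.00023 × 7000 / 9.8 = 0.16 mm
Layer 380–310 hPa: Δp = 70 hPa = 7000 Pa, q̄ = 0.00019 kg/kg → 0.00019 × 7000 / 9.8 = 0.14 mm
Layer 310–250 hPa: Δp = 60 hPa = 6000 Pa, q̄ = 0.00019 kg/kg → 0.00019 × 6000 / 9.8 = 0.12 mm
PW = 3.77 + 4.49 + 0.16 + 0.14 + 0.12 = 8.68 ≈ 8.7 mm.

PW ≈ 8.7 mm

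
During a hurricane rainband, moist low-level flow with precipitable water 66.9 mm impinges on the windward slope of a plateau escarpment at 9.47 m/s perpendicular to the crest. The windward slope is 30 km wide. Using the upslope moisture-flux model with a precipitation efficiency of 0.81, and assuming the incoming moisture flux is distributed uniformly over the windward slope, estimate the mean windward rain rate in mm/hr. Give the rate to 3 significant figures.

R ≈ 61.6 mm/hr

Incoming column moisture flux per unit ridge length: F = V × PW = 9.47 × 66.9 = 633.543 mm·m/s.
Spread over the 30 km slope with efficiency ε = 0.81: R = ε·F/W = 0.81 × 633.543 / 30000 m = 1.711e-02 mm/s.
R = 1.711e-02 × 3600 = 61.6 mm/hr.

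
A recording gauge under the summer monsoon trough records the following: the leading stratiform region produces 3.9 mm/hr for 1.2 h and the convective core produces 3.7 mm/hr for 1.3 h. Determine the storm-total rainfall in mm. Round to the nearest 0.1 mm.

total ≈ 9.5 mm

Total = Σ Rᵢ Δtᵢ = 3.9 × 1.2 + 3.7 × 1.3
      = 4.68 + 4.81 = 9.5 mm.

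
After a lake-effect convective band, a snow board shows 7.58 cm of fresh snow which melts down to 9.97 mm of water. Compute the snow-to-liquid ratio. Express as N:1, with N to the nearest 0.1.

ratio ≈ 7.6

Ratio = snow depth / SWE = 75.8 mm / 9.97 mm = 7.6, i.e. 7.6:1.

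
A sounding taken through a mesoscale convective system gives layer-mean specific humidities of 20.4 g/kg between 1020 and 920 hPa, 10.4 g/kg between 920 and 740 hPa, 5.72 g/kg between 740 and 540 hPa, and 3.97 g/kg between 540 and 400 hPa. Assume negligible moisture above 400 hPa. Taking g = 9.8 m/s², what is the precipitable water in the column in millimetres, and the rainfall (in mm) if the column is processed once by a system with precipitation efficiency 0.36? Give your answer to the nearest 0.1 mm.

PW ≈ 57.3 mm; rainfall ≈ 20.6 mm

Precipitable water is the column-integrated vapour mass per unit area: PW = (1/g) Σ q̄ Δp, with q in kg/kg and Δp in Pa (1 kg/m² of water = 1 mm).
Layer 1020–920 hPa: Δp = 100 hPa = 10000 Pa, q̄ = 0.0204 kg/kg → 0.0204 × 10000 / 9.8 = 20.82 mm
Layer 920–740 hPa: Δp = 180 hPa = 18000 Pa, q̄ = 0.0104 kg/kg → 0.0104 × 18000 / 9.8 = 19.10 mm
Layer 740–540 hPa: Δp = 200 hPa = 20000 Pa, q̄ = 0.00572 kg/kg → 0.00572 × 20000 / 9.8 = 11.67 mm
Layer 540–400 hPa: Δp = 140 hPa = 14000 Pa, q̄ = 0.00397 kg/kg → 0.00397 × 14000 / 9.8 = 5.67 mm
PW = 20.82 + 19.10 + 11.67 + 5.67 = 57.26 ≈ 57.3 mm.
Rainfall = ε × PW = 0.36 × 57.3 = 20.6 mm.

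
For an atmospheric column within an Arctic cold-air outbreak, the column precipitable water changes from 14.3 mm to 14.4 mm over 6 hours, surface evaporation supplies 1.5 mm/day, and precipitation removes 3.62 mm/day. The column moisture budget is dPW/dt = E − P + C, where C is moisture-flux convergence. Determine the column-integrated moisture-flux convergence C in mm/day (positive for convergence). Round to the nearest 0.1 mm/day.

dPW/dt = (14.4 − 14.3) mm / (6/24 day) = +0.400 mm/day.
C = dPW/dt − E + P = (+0.400) − 1.5 + 3.62 = 2.5 mm/day.

C ≈ 2.5 mm/day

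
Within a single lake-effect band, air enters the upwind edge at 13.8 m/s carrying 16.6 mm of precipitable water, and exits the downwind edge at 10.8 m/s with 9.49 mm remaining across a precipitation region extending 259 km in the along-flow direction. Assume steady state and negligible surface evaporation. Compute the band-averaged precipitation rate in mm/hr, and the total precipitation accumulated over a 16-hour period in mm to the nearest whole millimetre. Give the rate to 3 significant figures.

Column moisture flux per unit crosswind length is F = V × PW.
Inflow: F_in = 13.8 × 16.6 = 229.08 mm·m/s
Outflow: F_out = 10.8 × 9.49 = 102.492 mm·m/s
Steady-state rate R = (F_in − F_out)/L = (229.08 − 102.492) / 259000 m = 4.888e-04 mm/s.
R = 4.888e-04 × 3600 = 1.76 mm/hr.
Over 16 h: total = 1.76 × 16 = 28.16 ≈ 28 mm.

R ≈ 1.76 mm/hr; total ≈ 28 mm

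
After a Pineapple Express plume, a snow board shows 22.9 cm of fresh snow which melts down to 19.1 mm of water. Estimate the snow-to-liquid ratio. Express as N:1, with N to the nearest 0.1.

Ratio = snow depth / SWE = 229 mm / 19.1 mm = 12.0, i.e. 12.0:1.

ratio ≈ 12.0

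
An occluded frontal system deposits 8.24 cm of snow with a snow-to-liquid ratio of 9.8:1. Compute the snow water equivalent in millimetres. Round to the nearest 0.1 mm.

SWE = snow depth / ratio = 8.24 cm / 9.8 = 0.841 cm = 8.4 mm.

SWE ≈ 8.4 mm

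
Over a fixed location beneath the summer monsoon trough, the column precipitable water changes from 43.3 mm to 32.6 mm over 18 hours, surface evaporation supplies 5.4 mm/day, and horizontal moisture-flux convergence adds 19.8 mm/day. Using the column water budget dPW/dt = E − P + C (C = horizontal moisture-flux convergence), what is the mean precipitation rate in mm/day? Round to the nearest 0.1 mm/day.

P ≈ 39.5 mm/day

dPW/dt = (32.6 − 43.3) mm / (18/24 day) = -14.267 mm/day.
P = E + C − dPW/dt = 5.4 + (19.8) − (-14.267) = 39.5 mm/day.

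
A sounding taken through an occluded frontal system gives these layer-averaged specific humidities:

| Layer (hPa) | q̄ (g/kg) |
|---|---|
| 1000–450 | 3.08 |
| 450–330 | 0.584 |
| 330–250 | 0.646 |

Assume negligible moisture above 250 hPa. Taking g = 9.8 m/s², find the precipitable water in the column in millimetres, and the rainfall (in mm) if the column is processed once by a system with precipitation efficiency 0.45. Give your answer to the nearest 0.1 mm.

PW ≈ 18.5 mm; rainfall ≈ 8.3 mm

Precipitable water is the column-integrated vapour mass per unit area: PW = (1/g) Σ q̄ Δp, with q in kg/kg and Δp in Pa (1 kg/m² of water = 1 mm).
Layer 1000–450 hPa: Δp = 550 hPa = 55000 Pa, q̄ = 0.00308 kg/kg → 0.00308 × 55000 / 9.8 = 17.29 mm
Layer 450–330 hPa: Δp = 120 hPa = 12000 Pa, q̄ = 0.000584 kg/kg → 0.000584 × 12000 / 9.8 = 0.72 mm
Layer 330–250 hPa: Δp = 80 hPa = 8000 Pa, q̄ = 0.000646 kg/kg → 0.000646 × 8000 / 9.8 = 0.53 mm
PW = 17.29 + 0.72 + 0.53 = 18.54 ≈ 18.5 mm.
Rainfall = ε × PW = 0.45 × 18.5 = 8.3 mm.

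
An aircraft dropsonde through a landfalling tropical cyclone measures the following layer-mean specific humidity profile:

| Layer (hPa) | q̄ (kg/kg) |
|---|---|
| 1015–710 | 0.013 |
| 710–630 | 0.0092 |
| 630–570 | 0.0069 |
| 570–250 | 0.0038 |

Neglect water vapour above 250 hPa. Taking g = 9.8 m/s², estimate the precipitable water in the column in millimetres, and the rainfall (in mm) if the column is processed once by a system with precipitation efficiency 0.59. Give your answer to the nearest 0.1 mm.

PW ≈ 64.6 mm; rainfall ≈ 38.1 mm

Precipitable water is the column-integrated vapour mass per unit area: PW = (1/g) Σ q̄ Δp, with q in kg/kg and Δp in Pa (1 kg/m² of water = 1 mm).
Layer 1015–710 hPa: Δp = 305 hPa = 30500 Pa, q̄ = 0.013 kg/kg → 0.013 × 30500 / 9.8 = 40.46 mm
Layer 710–630 hPa: Δp = 80 hPa = 8000 Pa, q̄ = 0.0092 kg/kg → 0.0092 × 8000 / 9.8 = 7.51 mm
Layer 630–570 hPa: Δp = 60 hPa = 6000 Pa, q̄ = 0.0069 kg/kg → 0.0069 × 6000 / 9.8 = 4.22 mm
Layer 570–250 hPa: Δp = 320 hPa = 32000 Pa, q̄ = 0.0038 kg/kg → 0.0038 × 32000 / 9.8 = 12.41 mm
PW = 40.46 + 7.51 + 4.22 + 12.41 = 64.60 ≈ 64.6 mm.
Rainfall = ε × PW = 0.59 × 64.6 = 38.1 mm.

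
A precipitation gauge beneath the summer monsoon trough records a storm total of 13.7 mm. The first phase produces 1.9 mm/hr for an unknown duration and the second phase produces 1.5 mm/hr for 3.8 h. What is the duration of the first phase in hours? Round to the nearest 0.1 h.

duration ≈ 4.2 h

Known phases: 1.5 × 3.8 = 5.7 mm.
Remaining depth = 13.7 − 5.7 = 8 mm.
Duration = 8 / 1.9 = 4.2 h.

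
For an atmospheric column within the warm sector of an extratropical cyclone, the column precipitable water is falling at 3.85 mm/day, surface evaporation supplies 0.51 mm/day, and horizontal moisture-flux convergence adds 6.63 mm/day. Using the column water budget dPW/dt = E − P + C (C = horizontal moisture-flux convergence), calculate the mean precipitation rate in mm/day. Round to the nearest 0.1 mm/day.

P ≈ 11.0 mm/day

dPW/dt = -3.85 mm/day.
P = E + C − dPW/dt = 0.51 + (6.63) − (-3.85) = 11.0 mm/day.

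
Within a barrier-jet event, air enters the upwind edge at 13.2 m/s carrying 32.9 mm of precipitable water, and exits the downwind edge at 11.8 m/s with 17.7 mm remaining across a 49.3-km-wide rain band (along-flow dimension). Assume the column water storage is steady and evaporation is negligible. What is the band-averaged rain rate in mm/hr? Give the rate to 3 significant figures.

R ≈ 16.5 mm/hr

Column moisture flux per unit crosswind length is F = V × PW.
Inflow: F_in = 13.2 × 32.9 = 434.28 mm·m/s
Outflow: F_out = 11.8 × 17.7 = 208.86 mm·m/s
Steady-state rate R = (F_in − F_out)/L = (434.28 − 208.86) / 49300 m = 4.572e-03 mm/s.
R = 4.572e-03 × 3600 = 16.5 mm/hr.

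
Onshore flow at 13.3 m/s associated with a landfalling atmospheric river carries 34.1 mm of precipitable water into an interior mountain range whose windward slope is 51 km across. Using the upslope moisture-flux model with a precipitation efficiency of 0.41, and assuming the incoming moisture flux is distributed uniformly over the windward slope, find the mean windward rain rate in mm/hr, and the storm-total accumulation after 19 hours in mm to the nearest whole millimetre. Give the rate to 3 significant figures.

R ≈ 13.1 mm/hr; total ≈ 249 mm

Incoming column moisture flux per unit ridge length: F = V × PW = 13.3 × 34.1 = 453.53 mm·m/s.
Spread over the 51 km slope with efficiency ε = 0.41: R = ε·F/W = 0.41 × 453.53 / 51000 m = 3.646e-03 mm/s.
R = 3.646e-03 × 3600 = 13.1 mm/hr.
Over 19 h: total = 13.1 × 19 = 248.9 ≈ 249 mm.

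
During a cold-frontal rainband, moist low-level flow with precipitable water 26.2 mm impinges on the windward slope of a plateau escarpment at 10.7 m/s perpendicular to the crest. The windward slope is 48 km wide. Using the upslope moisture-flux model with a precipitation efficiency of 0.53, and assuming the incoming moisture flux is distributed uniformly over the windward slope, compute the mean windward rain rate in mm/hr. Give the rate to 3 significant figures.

R ≈ 11.1 mm/hr

Incoming column moisture flux per unit ridge length: F = V × PW = 10.7 × 26.2 = 280.34 mm·m/s.
Spread over the 48 km slope with efficiency ε = 0.53: R = ε·F/W = 0.53 × 280.34 / 48000 m = 3.095e-03 mm/s.
R = 3.095e-03 × 3600 = 11.1 mm/hr.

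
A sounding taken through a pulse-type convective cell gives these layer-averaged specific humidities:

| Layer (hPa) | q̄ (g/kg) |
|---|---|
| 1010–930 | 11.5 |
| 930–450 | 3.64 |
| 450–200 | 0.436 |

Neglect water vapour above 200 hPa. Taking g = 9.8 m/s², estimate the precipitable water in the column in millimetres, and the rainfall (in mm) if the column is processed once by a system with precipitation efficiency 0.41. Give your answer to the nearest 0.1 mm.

PW ≈ 28.3 mm; rainfall ≈ 11.6 mm

Precipitable water is the column-integrated vapour mass per unit area: PW = (1/g) Σ q̄ Δp, with q in kg/kg and Δp in Pa (1 kg/m² of water = 1 mm).
Layer 1010–930 hPa: Δp = 80 hPa = 8000 Pa, q̄ = 0.0115 kg/kg → 0.0115 × 8000 / 9.8 = 9.39 mm
Layer 930–450 hPa: Δp = 480 hPa = 48000 Pa, q̄ = 0.00364 kg/kg → 0.00364 × 48000 / 9.8 = 17.83 mm
Layer 450–200 hPa: Δp = 250 hPa = 25000 Pa, q̄ = 0.000436 kg/kg → 0.000436 × 25000 / 9.8 = 1.11 mm
PW = 9.39 + 17.83 + 1.11 = 28.33 ≈ 28.3 mm.
Rainfall = ε × PW = 0.41 × 28.3 = 11.6 mm.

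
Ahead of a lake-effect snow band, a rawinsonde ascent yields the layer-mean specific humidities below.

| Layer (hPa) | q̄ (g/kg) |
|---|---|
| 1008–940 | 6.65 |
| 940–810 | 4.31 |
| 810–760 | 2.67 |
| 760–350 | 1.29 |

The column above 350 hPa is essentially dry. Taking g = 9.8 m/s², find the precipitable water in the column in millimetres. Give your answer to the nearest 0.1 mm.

Precipitable water is the column-integrated vapour mass per unit area: PW = (1/g) Σ q̄ Δp, with q in kg/kg and Δp in Pa (1 kg/m² of water = 1 mm).
Layer 1008–940 hPa: Δp = 68 hPa = 6800 Pa, q̄ = 0.00665 kg/kg → 0.00665 × 6800 / 9.8 = 4.61 mm
Layer 940–810 hPa: Δp = 130 hPa = 13000 Pa, q̄ = 0.00431 kg/kg → 0.00431 × 13000 / 9.8 = 5.72 mm
Layer 810–760 hPa: Δp = 50 hPa = 5000 Pa, q̄ = 0.00267 kg/kg → 0.00267 × 5000 / 9.8 = 1.36 mm
Layer 760–350 hPa: Δp = 410 hPa = 41000 Pa, q̄ = 0.00129 kg/kg → 0.00129 × 41000 / 9.8 = 5.40 mm
PW = 4.61 + 5.72 + 1.36 + 5.40 = 17.09 ≈ 17.1 mm.

PW ≈ 17.1 mm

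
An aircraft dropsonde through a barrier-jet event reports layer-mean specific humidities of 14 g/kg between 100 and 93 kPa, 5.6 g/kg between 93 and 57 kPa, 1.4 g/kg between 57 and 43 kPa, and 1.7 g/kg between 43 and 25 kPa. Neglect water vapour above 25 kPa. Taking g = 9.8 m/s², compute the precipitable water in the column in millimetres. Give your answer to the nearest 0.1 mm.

PW ≈ 35.7 mm

Precipitable water is the column-integrated vapour mass per unit area: PW = (1/g) Σ q̄ Δp, with q in kg/kg and Δp in Pa (1 kg/m² of water = 1 mm).
Layer 100–93 kPa: Δp = 70 hPa = 7000 Pa, q̄ = 0.014 kg/kg → 0.014 × 7000 / 9.8 = 10.00 mm
Layer 93–57 kPa: Δp = 360 hPa = 36000 Pa, q̄ = 0.0056 kg/kg → 0.0056 × 36000 / 9.8 = 20.57 mm
Layer 57–43 kPa: Δp = 140 hPa = 14000 Pa, q̄ = 0.0014 kg/kg → 0.0014 × 14000 / 9.8 = 2.00 mm
Layer 43–25 kPa: Δp = 180 hPa = 18000 Pa, q̄ = 0.0017 kg/kg → 0.0017 × 18000 / 9.8 = 3.12 mm
PW = 10.00 + 20.57 + 2.00 + 3.12 = 35.69 ≈ 35.7 mm.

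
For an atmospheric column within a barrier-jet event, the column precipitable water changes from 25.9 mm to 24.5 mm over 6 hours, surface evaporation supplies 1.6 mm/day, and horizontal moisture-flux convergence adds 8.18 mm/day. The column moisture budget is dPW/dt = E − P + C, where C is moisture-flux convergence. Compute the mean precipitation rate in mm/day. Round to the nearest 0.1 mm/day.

dPW/dt = (24.5 − 25.9) mm / (6/24 day) = -5.600 mm/day.
P = E + C − dPW/dt = 1.6 + (8.18) − (-5.600) = 15.4 mm/day.

P ≈ 15.4 mm/day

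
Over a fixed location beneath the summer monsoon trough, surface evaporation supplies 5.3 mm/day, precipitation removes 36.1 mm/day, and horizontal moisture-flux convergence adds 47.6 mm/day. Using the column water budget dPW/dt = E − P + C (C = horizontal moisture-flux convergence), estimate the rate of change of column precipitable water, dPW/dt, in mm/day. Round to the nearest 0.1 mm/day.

dPW/dt = E − P + C = 5.3 − 36.1 + (47.6) = 16.8 mm/day.

dPW/dt ≈ 16.8 mm/day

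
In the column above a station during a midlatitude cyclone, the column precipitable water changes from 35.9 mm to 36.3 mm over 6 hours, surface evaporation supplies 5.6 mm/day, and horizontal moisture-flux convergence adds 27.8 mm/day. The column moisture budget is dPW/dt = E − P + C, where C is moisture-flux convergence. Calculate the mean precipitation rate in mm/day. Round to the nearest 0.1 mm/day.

dPW/dt = (36.3 − 35.9) mm / (6/24 day) = +1.600 mm/day.
P = E + C − dPW/dt = 5.6 + (27.8) − (+1.600) = 31.8 mm/day.

P ≈ 31.8 mm/day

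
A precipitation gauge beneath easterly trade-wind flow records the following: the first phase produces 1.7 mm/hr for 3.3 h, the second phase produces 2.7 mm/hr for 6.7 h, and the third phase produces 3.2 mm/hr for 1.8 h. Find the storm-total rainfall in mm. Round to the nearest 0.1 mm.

Total = Σ Rᵢ Δtᵢ = 1.7 × 3.3 + 2.7 × 6.7 + 3.2 × 1.8
      = 5.61 + 18.09 + 5.76 = 29.5 mm.

total ≈ 29.5 mm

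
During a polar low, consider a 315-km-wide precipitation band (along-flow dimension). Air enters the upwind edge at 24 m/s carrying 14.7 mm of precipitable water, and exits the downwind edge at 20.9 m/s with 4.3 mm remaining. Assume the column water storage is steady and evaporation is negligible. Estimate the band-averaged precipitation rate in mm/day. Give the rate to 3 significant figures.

Column moisture flux per unit crosswind length is F = V × PW.
Inflow: F_in = 24 × 14.7 = 352.8 mm·m/s
Outflow: F_out = 20.9 × 4.3 = 89.87 mm·m/s
Steady-state rate R = (F_in − F_out)/L = (352.8 − 89.87) / 315000 m = 8.347e-04 mm/s.
R = 8.347e-04 × 3600 × 24 = 72.1 mm/day.

R ≈ 72.1 mm/day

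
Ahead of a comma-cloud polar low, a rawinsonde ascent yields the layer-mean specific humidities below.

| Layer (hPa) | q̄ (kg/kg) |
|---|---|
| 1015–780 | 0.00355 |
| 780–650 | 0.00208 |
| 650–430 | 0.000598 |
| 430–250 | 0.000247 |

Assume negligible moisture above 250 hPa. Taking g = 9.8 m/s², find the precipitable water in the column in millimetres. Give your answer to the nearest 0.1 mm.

Precipitable water is the column-integrated vapour mass per unit area: PW = (1/g) Σ q̄ Δp, with q in kg/kg and Δp in Pa (1 kg/m² of water = 1 mm).
Layer 1015–780 hPa: Δp = 235 hPa = 23500 Pa, q̄ = 0.00355 kg/kg → 0.00355 × 23500 / 9.8 = 8.51 mm
Layer 780–650 hPa: Δp = 130 hPa = 13000 Pa, q̄ = 0.00208 kg/kg → 0.00208 × 13000 / 9.8 = 2.76 mm
Layer 650–430 hPa: Δp = 220 hPa = 22000 Pa, q̄ = 0.000598 kg/kg → 0.000598 × 22000 / 9.8 = 1.34 mm
Layer 430–250 hPa: Δp = 180 hPa = 18000 Pa, q̄ = 0.000247 kg/kg → 0.000247 × 18000 / 9.8 = 0.45 mm
PW = 8.51 + 2.76 + 1.34 + 0.45 = 13.06 ≈ 13.1 mm.

PW ≈ 13.1 mm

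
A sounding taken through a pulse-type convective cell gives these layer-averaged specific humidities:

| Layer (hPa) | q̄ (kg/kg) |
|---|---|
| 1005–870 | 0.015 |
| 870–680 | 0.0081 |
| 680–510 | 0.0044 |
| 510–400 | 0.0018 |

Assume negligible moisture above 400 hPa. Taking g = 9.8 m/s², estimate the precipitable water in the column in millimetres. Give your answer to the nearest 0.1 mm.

Precipitable water is the column-integrated vapour mass per unit area: PW = (1/g) Σ q̄ Δp, with q in kg/kg and Δp in Pa (1 kg/m² of water = 1 mm).
Layer 1005–870 hPa: Δp = 135 hPa = 13500 Pa, q̄ = 0.015 kg/kg → 0.015 × 13500 / 9.8 = 20.66 mm
Layer 870–680 hPa: Δp = 190 hPa = 19000 Pa, q̄ = 0.0081 kg/kg → 0.0081 × 19000 / 9.8 = 15.70 mm
Layer 680–510 hPa: Δp = 170 hPa = 17000 Pa, q̄ = 0.0044 kg/kg → 0.0044 × 17000 / 9.8 = 7.63 mm
Layer 510–400 hPa: Δp = 110 hPa = 11000 Pa, q̄ = 0.0018 kg/kg → 0.0018 × 11000 / 9.8 = 2.02 mm
PW = 20.66 + 15.70 + 7.63 + 2.02 = 46.01 ≈ 46.0 mm.

PW ≈ 46.0 mm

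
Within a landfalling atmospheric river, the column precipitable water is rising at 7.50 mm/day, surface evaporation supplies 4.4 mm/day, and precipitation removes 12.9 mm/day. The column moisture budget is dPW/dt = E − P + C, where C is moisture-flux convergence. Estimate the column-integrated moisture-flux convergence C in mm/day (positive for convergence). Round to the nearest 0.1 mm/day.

C ≈ 16.0 mm/day

dPW/dt = +7.50 mm/day.
C = dPW/dt − E + P = (+7.50) − 4.4 + 12.9 = 16.0 mm/day.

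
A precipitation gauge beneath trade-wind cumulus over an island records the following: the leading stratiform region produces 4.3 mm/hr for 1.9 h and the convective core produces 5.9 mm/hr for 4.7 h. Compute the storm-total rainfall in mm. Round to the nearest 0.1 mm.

Total = Σ Rᵢ Δtᵢ = 4.3 × 1.9 + 5.9 × 4.7
      = 8.17 + 27.73 = 35.9 mm.

total ≈ 35.9 mm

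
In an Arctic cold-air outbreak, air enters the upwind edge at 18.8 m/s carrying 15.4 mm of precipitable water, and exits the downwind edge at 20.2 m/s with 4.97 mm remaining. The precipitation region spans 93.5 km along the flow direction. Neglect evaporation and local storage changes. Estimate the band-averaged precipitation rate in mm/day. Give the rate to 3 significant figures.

Column moisture flux per unit crosswind length is F = V × PW.
Inflow: F_in = 18.8 × 15.4 = 289.52 mm·m/s
Outflow: F_out = 20.2 × 4.97 = 100.394 mm·m/s
Steady-state rate R = (F_in − F_out)/L = (289.52 − 100.394) / 93500 m = 2.023e-03 mm/s.
R = 2.023e-03 × 3600 × 24 = 175 mm/day.

R ≈ 175 mm/day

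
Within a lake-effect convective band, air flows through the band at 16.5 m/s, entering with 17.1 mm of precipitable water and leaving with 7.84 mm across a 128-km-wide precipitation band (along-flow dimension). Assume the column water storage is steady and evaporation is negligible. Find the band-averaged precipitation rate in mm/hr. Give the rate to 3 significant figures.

R ≈ 4.30 mm/hr

Column moisture flux per unit crosswind length is F = V × PW.
Inflow: F_in = 16.5 × 17.1 = 282.15 mm·m/s
Outflow: F_out = 16.5 × 7.84 = 129.36 mm·m/s
Steady-state rate R = (F_in − F_out)/L = (282.15 − 129.36) / 128000 m = 1.194e-03 mm/s.
R = 1.194e-03 × 3600 = 4.30 mm/hr.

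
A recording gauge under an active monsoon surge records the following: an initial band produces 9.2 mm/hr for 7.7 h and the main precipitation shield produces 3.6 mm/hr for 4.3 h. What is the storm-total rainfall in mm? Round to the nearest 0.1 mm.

total ≈ 86.3 mm

Total = Σ Rᵢ Δtᵢ = 9.2 × 7.7 + 3.6 × 4.3
      = 70.84 + 15.48 = 86.3 mm.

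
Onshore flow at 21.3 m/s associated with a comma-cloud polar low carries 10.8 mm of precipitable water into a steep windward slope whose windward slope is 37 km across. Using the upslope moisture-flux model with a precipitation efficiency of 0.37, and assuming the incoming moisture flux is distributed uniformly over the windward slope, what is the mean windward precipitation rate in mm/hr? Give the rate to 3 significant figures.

Incoming column moisture flux per unit ridge length: F = V × PW = 21.3 × 10.8 = 230.04 mm·m/s.
Spread over the 37 km slope with efficiency ε = 0.37: R = ε·F/W = 0.37 × 230.04 / 37000 m = 2.300e-03 mm/s.
R = 2.300e-03 × 3600 = 8.28 mm/hr.

R ≈ 8.28 mm/hr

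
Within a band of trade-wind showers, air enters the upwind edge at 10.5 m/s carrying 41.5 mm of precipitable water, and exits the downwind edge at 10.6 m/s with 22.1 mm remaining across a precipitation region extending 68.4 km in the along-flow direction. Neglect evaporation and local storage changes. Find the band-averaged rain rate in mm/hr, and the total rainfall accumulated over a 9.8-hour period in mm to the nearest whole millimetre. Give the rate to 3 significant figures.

Column moisture flux per unit crosswind length is F = V × PW.
Inflow: F_in = 10.5 × 41.5 = 435.75 mm·m/s
Outflow: F_out = 10.6 × 22.1 = 234.26 mm·m/s
Steady-state rate R = (F_in − F_out)/L = (435.75 − 234.26) / 68400 m = 2.946e-03 mm/s.
R = 2.946e-03 × 3600 = 10.6 mm/hr.
Over 9.8 h: total = 10.6 × 9.8 = 103.88 ≈ 104 mm.

R ≈ 10.6 mm/hr; total ≈ 104 mm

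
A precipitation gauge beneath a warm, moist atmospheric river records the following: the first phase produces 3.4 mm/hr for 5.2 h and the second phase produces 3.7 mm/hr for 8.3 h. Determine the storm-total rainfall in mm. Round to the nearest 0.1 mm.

Total = Σ Rᵢ Δtᵢ = 3.4 × 5.2 + 3.7 × 8.3
      = 17.68 + 30.71 = 48.4 mm.

total ≈ 48.4 mm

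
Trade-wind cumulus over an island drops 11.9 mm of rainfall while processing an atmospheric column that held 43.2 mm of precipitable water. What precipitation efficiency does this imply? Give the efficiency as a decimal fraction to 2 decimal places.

ε ≈ 0.28

ε = rainfall / PW = 11.9 / 43.2 = 0.28.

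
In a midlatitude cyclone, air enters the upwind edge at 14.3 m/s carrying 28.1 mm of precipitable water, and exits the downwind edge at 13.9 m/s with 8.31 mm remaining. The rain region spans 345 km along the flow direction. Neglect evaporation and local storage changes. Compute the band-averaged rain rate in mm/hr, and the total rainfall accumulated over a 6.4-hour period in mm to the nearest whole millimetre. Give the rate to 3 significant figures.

R ≈ 2.99 mm/hr; total ≈ 19 mm

Column moisture flux per unit crosswind length is F = V × PW.
Inflow: F_in = 14.3 × 28.1 = 401.83 mm·m/s
Outflow: F_out = 13.9 × 8.31 = 115.509 mm·m/s
Steady-state rate R = (F_in − F_out)/L = (401.83 − 115.509) / 345000 m = 8.299e-04 mm/s.
R = 8.299e-04 × 3600 = 2.99 mm/hr.
Over 6.4 h: total = 2.99 × 6.4 = 19.136 ≈ 19 mm.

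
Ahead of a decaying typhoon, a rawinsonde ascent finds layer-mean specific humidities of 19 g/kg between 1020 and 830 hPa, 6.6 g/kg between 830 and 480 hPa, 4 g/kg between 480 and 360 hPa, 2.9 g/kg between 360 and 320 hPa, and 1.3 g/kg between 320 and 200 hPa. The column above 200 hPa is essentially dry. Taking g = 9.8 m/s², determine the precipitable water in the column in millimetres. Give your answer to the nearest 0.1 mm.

Precipitable water is the column-integrated vapour mass per unit area: PW = (1/g) Σ q̄ Δp, with q in kg/kg and Δp in Pa (1 kg/m² of water = 1 mm).
Layer 1020–830 hPa: Δp = 190 hPa = 19000 Pa, q̄ = 0.019 kg/kg → 0.019 × 19000 / 9.8 = 36.84 mm
Layer 830–480 hPa: Δp = 350 hPa = 35000 Pa, q̄ = 0.0066 kg/kg → 0.0066 × 35000 / 9.8 = 23.57 mm
Layer 480–360 hPa: Δp = 120 hPa = 12000 Pa, q̄ = 0.004 kg/kg → 0.004 × 12000 / 9.8 = 4.90 mm
Layer 360–320 hPa: Δp = 40 hPa = 4000 Pa, q̄ = 0.0029 kg/kg → 0.0029 × 4000 / 9.8 = 1.18 mm
Layer 320–200 hPa: Δp = 120 hPa = 12000 Pa, q̄ = 0.0013 kg/kg → 0.0013 × 12000 / 9.8 = 1.59 mm
PW = 36.84 + 23.57 + 4.90 + 1.18 + 1.59 = 68.08 ≈ 68.1 mm.

PW ≈ 68.1 mm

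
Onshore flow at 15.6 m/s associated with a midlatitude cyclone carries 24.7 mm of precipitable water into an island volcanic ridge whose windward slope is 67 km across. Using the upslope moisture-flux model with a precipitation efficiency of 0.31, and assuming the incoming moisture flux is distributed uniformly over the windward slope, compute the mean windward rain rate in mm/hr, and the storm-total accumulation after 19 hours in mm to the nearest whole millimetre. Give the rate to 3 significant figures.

Incoming column moisture flux per unit ridge length: F = V × PW = 15.6 × 24.7 = 385.32 mm·m/s.
Spread over the 67 km slope with efficiency ε = 0.31: R = ε·F/W = 0.31 × 385.32 / 67000 m = 1.783e-03 mm/s.
R = 1.783e-03 × 3600 = 6.42 mm/hr.
Over 19 h: total = 6.42 × 19 = 121.98 ≈ 122 mm.

R ≈ 6.42 mm/hr; total ≈ 122 mm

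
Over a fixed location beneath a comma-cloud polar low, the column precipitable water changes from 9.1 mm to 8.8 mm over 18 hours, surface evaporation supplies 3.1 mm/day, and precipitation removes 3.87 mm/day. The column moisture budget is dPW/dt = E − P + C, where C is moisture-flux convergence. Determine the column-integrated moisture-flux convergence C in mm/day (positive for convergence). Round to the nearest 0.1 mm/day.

dPW/dt = (8.8 − 9.1) mm / (18/24 day) = -0.400 mm/day.
C = dPW/dt − E + P = (-0.400) − 3.1 + 3.87 = 0.4 mm/day.

C ≈ 0.4 mm/day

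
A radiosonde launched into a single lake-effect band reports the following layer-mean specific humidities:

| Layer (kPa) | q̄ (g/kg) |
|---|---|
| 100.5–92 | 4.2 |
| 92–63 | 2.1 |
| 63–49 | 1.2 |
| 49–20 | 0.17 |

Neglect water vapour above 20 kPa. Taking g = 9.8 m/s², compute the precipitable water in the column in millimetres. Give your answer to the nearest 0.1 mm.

Precipitable water is the column-integrated vapour mass per unit area: PW = (1/g) Σ q̄ Δp, with q in kg/kg and Δp in Pa (1 kg/m² of water = 1 mm).
Layer 100.5–92 kPa: Δp = 85 hPa = 8500 Pa, q̄ = 0.0042 kg/kg → 0.0042 × 8500 / 9.8 = 3.64 mm
Layer 92–63 kPa: Δp = 290 hPa = 29000 Pa, q̄ = 0.0021 kg/kg → 0.0021 × 29000 / 9.8 = 6.21 mm
Layer 63–49 kPa: Δp = 140 hPa = 14000 Pa, q̄ = 0.0012 kg/kg → 0.0012 × 14000 / 9.8 = 1.71 mm
Layer 49–20 kPa: Δp = 290 hPa = 29000 Pa, q̄ = 0.00017 kg/kg → 0.00017 × 29000 / 9.8 = 0.50 mm
PW = 3.64 + 6.21 + 1.71 + 0.50 = 12.06 ≈ 12.1 mm.

PW ≈ 12.1 mm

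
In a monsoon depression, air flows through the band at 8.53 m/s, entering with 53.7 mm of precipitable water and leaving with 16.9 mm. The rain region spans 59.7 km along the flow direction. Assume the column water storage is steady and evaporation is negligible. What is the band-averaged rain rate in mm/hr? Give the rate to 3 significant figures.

R ≈ 18.9 mm/hr

Column moisture flux per unit crosswind length is F = V × PW.
Inflow: F_in = 8.53 × 53.7 = 458.061 mm·m/s
Outflow: F_out = 8.53 × 16.9 = 144.157 mm·m/s
Steady-state rate R = (F_in − F_out)/L = (458.061 − 144.157) / 59700 m = 5.258e-03 mm/s.
R = 5.258e-03 × 3600 = 18.9 mm/hr.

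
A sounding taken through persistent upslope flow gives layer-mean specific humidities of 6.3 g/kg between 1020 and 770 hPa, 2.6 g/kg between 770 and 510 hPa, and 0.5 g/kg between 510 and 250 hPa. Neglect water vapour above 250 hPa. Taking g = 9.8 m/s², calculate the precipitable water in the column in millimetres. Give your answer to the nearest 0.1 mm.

Precipitable water is the column-integrated vapour mass per unit area: PW = (1/g) Σ q̄ Δp, with q in kg/kg and Δp in Pa (1 kg/m² of water = 1 mm).
Layer 1020–770 hPa: Δp = 250 hPa = 25000 Pa, q̄ = 0.0063 kg/kg → 0.0063 × 25000 / 9.8 = 16.07 mm
Layer 770–510 hPa: Δp = 260 hPa = 26000 Pa, q̄ = 0.0026 kg/kg → 0.0026 × 26000 / 9.8 = 6.90 mm
Layer 510–250 hPa: Δp = 260 hPa = 26000 Pa, q̄ = 0.0005 kg/kg → 0.0005 × 26000 / 9.8 = 1.33 mm
PW = 16.07 + 6.90 + 1.33 = 24.30 ≈ 24.3 mm.

PW ≈ 24.3 mm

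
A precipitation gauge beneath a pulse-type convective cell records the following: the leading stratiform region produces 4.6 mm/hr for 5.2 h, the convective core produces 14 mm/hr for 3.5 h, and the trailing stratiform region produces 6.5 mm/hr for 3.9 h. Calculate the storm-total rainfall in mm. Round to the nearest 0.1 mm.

total ≈ 98.3 mm

Total = Σ Rᵢ Δtᵢ = 4.6 × 5.2 + 14 × 3.5 + 6.5 × 3.9
      = 23.92 + 49 + 25.35 = 98.3 mm.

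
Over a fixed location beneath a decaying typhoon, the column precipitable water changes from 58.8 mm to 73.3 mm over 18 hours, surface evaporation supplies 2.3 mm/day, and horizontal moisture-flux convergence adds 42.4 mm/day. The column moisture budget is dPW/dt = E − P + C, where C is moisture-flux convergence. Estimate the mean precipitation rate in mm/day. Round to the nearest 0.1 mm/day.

P ≈ 25.4 mm/day

dPW/dt = (73.3 − 58.8) mm / (18/24 day) = +19.333 mm/day.
P = E + C − dPW/dt = 2.3 + (42.4) − (+19.333) = 25.4 mm/day.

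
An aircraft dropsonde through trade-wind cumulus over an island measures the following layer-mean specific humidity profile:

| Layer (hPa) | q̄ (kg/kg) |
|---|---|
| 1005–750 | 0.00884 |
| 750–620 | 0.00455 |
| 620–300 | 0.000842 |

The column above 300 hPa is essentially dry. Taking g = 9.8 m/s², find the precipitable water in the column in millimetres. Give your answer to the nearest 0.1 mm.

Precipitable water is the column-integrated vapour mass per unit area: PW = (1/g) Σ q̄ Δp, with q in kg/kg and Δp in Pa (1 kg/m² of water = 1 mm).
Layer 1005–750 hPa: Δp = 255 hPa = 25500 Pa, q̄ = 0.00884 kg/kg → 0.00884 × 25500 / 9.8 = 23.00 mm
Layer 750–620 hPa: Δp = 130 hPa = 13000 Pa, q̄ = 0.00455 kg/kg → 0.00455 × 13000 / 9.8 = 6.04 mm
Layer 620–300 hPa: Δp = 320 hPa = 32000 Pa, q̄ = 0.000842 kg/kg → 0.000842 × 32000 / 9.8 = 2.75 mm
PW = 23.00 + 6.04 + 2.75 = 31.79 ≈ 31.8 mm.

PW ≈ 31.8 mm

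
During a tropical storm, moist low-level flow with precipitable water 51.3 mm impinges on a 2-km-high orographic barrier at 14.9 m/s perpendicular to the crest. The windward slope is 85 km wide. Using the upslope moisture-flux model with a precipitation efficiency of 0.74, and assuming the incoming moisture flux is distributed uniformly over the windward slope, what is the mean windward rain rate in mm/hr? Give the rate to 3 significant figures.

Incoming column moisture flux per unit ridge length: F = V × PW = 14.9 × 51.3 = 764.37 mm·m/s.
Spread over the 85 km slope with efficiency ε = 0.74: R = ε·F/W = 0.74 × 764.37 / 85000 m = 6.655e-03 mm/s.
R = 6.655e-03 × 3600 = 24.0 mm/hr.

R ≈ 24.0 mm/hr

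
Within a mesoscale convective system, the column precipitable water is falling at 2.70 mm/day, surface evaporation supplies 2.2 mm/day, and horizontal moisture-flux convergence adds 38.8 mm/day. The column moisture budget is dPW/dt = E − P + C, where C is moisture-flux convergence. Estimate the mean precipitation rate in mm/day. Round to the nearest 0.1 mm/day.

dPW/dt = -2.70 mm/day.
P = E + C − dPW/dt = 2.2 + (38.8) − (-2.70) = 43.7 mm/day.

P ≈ 43.7 mm/day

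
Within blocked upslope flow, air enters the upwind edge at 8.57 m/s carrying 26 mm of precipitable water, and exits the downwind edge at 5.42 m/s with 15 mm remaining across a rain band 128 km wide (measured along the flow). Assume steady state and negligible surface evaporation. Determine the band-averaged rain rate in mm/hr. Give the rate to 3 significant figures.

Column moisture flux per unit crosswind length is F = V × PW.
Inflow: F_in = 8.57 × 26 = 222.82 mm·m/s
Outflow: F_out = 5.42 × 15 = 81.3 mm·m/s
Steady-state rate R = (F_in − F_out)/L = (222.82 − 81.3) / 128000 m = 1.106e-03 mm/s.
R = 1.106e-03 × 3600 = 3.98 mm/hr.

R ≈ 3.98 mm/hr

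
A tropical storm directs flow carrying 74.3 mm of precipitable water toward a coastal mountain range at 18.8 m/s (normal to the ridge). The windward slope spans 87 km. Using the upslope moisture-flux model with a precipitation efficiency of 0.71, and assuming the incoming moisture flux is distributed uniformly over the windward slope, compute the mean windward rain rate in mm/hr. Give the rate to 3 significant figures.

R ≈ 41.0 mm/hr

Incoming column moisture flux per unit ridge length: F = V × PW = 18.8 × 74.3 = 1396.84 mm·m/s.
Spread over the 87 km slope with efficiency ε = 0.71: R = ε·F/W = 0.71 × 1396.84 / 87000 m = 1.140e-02 mm/s.
R = 1.140e-02 × 3600 = 41.0 mm/hr.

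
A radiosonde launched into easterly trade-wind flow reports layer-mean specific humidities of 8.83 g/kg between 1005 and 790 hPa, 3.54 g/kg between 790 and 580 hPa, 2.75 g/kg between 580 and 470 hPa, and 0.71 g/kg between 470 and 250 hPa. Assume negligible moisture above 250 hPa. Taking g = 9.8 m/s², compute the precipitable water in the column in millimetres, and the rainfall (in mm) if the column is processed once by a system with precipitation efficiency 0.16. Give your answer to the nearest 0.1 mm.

Precipitable water is the column-integrated vapour mass per unit area: PW = (1/g) Σ q̄ Δp, with q in kg/kg and Δp in Pa (1 kg/m² of water = 1 mm).
Layer 1005–790 hPa: Δp = 215 hPa = 21500 Pa, q̄ = 0.00883 kg/kg → 0.00883 × 21500 / 9.8 = 19.37 mm
Layer 790–580 hPa: Δp = 210 hPa = 21000 Pa, q̄ = 0.00354 kg/kg → 0.00354 × 21000 / 9.8 = 7.59 mm
Layer 580–470 hPa: Δp = 110 hPa = 11000 Pa, q̄ = 0.00275 kg/kg → 0.00275 × 11000 / 9.8 = 3.09 mm
Layer 470–250 hPa: Δp = 220 hPa = 22000 Pa, q̄ = 0.00071 kg/kg → 0.00071 × 22000 / 9.8 = 1.59 mm
PW = 19.37 + 7.59 + 3.09 + 1.59 = 31.64 ≈ 31.6 mm.
Rainfall = ε × PW = 0.16 × 31.6 = 5.1 mm.

PW ≈ 31.6 mm; rainfall ≈ 5.1 mm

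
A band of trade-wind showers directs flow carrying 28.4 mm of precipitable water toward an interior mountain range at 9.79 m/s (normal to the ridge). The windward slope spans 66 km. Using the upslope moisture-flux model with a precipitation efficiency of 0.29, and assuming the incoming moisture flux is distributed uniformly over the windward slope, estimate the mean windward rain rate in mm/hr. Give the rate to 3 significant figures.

R ≈ 4.40 mm/hr

Incoming column moisture flux per unit ridge length: F = V × PW = 9.79 × 28.4 = 278.036 mm·m/s.
Spread over the 66 km slope with efficiency ε = 0.29: R = ε·F/W = 0.29 × 278.036 / 66000 m = 1.222e-03 mm/s.
R = 1.222e-03 × 3600 = 4.40 mm/hr.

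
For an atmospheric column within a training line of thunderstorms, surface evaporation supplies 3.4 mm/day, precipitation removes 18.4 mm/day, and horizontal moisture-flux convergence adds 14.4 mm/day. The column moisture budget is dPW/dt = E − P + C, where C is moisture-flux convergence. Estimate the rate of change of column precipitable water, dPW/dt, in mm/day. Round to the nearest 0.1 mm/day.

dPW/dt = E − P + C = 3.4 − 18.4 + (14.4) = -0.6 mm/day.

dPW/dt ≈ -0.6 mm/day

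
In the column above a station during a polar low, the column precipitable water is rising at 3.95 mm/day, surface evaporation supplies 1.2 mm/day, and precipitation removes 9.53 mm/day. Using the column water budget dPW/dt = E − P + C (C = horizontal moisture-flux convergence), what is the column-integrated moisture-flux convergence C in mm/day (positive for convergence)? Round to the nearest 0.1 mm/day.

dPW/dt = +3.95 mm/day.
C = dPW/dt − E + P = (+3.95) − 1.2 + 9.53 = 12.3 mm/day.

C ≈ 12.3 mm/day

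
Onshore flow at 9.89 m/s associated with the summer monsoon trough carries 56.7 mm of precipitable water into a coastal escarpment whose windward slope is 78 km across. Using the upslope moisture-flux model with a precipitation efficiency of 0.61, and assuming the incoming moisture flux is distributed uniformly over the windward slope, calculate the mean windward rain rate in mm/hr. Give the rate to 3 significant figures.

R ≈ 15.8 mm/hr

Incoming column moisture flux per unit ridge length: F = V × PW = 9.89 × 56.7 = 560.763 mm·m/s.
Spread over the 78 km slope with efficiency ε = 0.61: R = ε·F/W = 0.61 × 560.763 / 78000 m = 4.385e-03 mm/s.
R = 4.385e-03 × 3600 = 15.8 mm/hr.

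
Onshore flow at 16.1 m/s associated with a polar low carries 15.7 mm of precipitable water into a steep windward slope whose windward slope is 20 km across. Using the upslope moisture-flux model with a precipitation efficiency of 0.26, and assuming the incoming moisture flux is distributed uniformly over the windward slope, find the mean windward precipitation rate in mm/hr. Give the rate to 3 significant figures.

R ≈ 11.8 mm/hr

Incoming column moisture flux per unit ridge length: F = V × PW = 16.1 × 15.7 = 252.77 mm·m/s.
Spread over the 20 km slope with efficiency ε = 0.26: R = ε·F/W = 0.26 × 252.77 / 20000 m = 3.286e-03 mm/s.
R = 3.286e-03 × 3600 = 11.8 mm/hr.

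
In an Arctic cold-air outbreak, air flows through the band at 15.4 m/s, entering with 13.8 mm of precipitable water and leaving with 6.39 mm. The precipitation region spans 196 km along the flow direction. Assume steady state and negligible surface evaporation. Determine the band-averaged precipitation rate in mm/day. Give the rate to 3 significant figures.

R ≈ 50.3 mm/day

Column moisture flux per unit crosswind length is F = V × PW.
Inflow: F_in = 15.4 × 13.8 = 212.52 mm·m/s
Outflow: F_out = 15.4 × 6.39 = 98.406 mm·m/s
Steady-state rate R = (F_in − F_out)/L = (212.52 − 98.406) / 196000 m = 5.822e-04 mm/s.
R = 5.822e-04 × 3600 × 24 = 50.3 mm/day.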